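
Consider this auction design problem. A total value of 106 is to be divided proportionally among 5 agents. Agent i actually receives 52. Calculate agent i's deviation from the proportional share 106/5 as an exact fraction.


Step 1: Proportional share = 106/5
Step 2: Agent's actual allocation = 52
Step 3: Excess = 52 - 106/5 = 154/5

154/5


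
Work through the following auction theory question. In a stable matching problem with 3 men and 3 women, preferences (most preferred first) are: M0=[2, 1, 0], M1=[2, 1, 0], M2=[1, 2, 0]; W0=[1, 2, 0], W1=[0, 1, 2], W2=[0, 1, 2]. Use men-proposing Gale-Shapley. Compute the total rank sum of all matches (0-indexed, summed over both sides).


Step 1: Run Gale-Shapley (men propose, women hold best offer):
  M0 proposes to W2; she accepts
  M1 proposes to W2; rejected
  M1 proposes to W1; she accepts
  M2 proposes to W1; rejected
  M2 proposes to W2; rejected
  M2 proposes to W0; she accepts
Step 2: Final matching: W0-M2, W1-M1, W2-M0
Step 3: 0-indexed ranks (man's rank of his match, then woman's): 2 + 1 + 1 + 1 + 0 + 0
Step 4: Total rank sum = 5

5


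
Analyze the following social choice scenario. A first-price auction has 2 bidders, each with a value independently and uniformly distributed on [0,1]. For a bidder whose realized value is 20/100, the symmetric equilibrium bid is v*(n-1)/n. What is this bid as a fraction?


Step 1: The symmetric BNE bidding function is b(v) = v * (n-1) / n
Step 2: Substitute v = 1/5 and n = 2
Step 3: b = 1/5 * 1/2
Step 4: b = 1/10

1/10


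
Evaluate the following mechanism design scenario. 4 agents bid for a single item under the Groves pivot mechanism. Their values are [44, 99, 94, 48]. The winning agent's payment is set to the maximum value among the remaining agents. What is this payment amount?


Step 1: The efficient winner is agent 1 with value 99
Step 2: Other agents' values: [44, 94, 48]
Step 3: Pivot payment = max(others) = 94
Step 4: The winner pays 94

94


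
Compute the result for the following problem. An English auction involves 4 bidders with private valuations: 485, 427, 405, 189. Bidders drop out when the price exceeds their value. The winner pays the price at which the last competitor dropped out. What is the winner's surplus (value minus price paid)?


Step 1: Identify the highest value: 485
Step 2: Identify the second-highest value: 427
Step 3: The final price = second-highest value = 427
Step 4: Surplus = 485 - 427 = 58

58


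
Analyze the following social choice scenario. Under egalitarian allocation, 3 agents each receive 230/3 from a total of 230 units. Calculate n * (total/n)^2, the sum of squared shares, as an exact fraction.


Step 1: Each agent's share = 230/3
Step 2: Square of each share = (230/3)^2 = 52900/9
Step 3: Sum of squares = 3 * 52900/9 = 52900/3

52900/3


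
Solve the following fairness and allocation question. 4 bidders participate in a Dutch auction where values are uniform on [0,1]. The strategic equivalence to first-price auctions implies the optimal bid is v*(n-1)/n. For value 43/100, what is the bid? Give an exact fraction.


Step 1: Dutch auctions are strategically equivalent to first-price auctions
Step 2: The equilibrium bid is b(v) = v*(n-1)/n
Step 3: b = 43/100 * 3/4
Step 4: b = 129/400

129/400


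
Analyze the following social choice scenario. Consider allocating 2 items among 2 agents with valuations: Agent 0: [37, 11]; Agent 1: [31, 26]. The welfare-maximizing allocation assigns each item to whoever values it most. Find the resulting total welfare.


Step 1: For each item, find the maximum value among all agents.
Step 2: Item 0 -> Agent 0 (value 37)
Step 3: Item 1 -> Agent 1 (value 26)
Step 4: Total welfare = 37 + 26 = 63

63


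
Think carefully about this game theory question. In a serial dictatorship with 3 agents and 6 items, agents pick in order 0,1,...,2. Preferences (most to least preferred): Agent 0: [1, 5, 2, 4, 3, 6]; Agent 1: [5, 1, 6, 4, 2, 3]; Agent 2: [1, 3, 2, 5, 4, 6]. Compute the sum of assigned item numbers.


Step 1: Agent 0 picks item 1
Step 2: Agent 1 picks item 5
Step 3: Agent 2 picks item 3
Step 4: Sum = 1 + 5 + 3 = 9

9


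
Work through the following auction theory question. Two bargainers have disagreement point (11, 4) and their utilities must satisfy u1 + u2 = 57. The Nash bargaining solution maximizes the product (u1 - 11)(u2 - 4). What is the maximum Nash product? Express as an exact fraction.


Step 1: The Nash solution splits surplus symmetrically above the disagreement point
Step 2: u1 = (total + d1 - d2)/2 = (57 + 11 - 4)/2 = 32
Step 3: u2 = (total - d1 + d2)/2 = (57 - 11 + 4)/2 = 25
Step 4: Nash product = (32 - 11) * (25 - 4)
Step 5: = 21 * 21 = 441

441


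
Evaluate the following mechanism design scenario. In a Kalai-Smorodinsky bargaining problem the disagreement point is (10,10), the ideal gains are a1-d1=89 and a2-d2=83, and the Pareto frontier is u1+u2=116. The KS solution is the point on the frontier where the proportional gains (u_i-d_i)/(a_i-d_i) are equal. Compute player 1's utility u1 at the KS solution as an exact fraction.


Step 1: At the KS point, (u1-d1)/r1 = (u2-d2)/r2 = t and u1+u2 = 116
Step 2: u1 = d1 + r1*t and u2 = d2 + r2*t, so (d1 + r1*t) + (d2 + r2*t) = 116
Step 3: t = (116 - 10 - 10)/(89 + 83) = 96/172 = 24/43
Step 4: u1 = d1 + r1*t = 10 + 89 * 24/43 = 2566/43
Step 5: (Check: u2 = d2 + r2*t = 2422/43; u1+u2 = 2566/43 + 2422/43 = 116, on the frontier.)

2566/43


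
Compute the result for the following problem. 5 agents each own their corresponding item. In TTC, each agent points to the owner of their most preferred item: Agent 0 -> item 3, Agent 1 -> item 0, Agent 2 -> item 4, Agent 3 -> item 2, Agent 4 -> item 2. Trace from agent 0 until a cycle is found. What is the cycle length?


Step 1: Trace the pointer graph from agent 0: 0 -> 3 -> 2 -> 4 -> 2
Step 2: A cycle is detected when we revisit agent 2
Step 3: The cycle is: 2 -> 4 -> 2
Step 4: Cycle length = 2

2


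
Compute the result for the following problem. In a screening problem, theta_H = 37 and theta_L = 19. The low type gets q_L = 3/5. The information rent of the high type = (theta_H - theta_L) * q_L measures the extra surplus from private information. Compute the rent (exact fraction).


Step 1: theta_H - theta_L = 37 - 19 = 18
Step 2: Information rent = (theta_H - theta_L) * q_L
Step 3: = 18 * 3/5
Step 4: = 54/5

54/5


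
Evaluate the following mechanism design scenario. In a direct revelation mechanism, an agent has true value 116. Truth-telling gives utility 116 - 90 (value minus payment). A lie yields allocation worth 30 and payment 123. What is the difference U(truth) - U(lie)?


Step 1: U(truth) = value - payment = 116 - 90 = 26
Step 2: U(lie) = allocation - payment = 30 - 123 = -93
Step 3: IC gap = 26 - (-93) = 119

119


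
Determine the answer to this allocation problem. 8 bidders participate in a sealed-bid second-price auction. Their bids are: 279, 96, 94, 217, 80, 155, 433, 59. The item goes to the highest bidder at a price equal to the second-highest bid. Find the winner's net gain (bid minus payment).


Step 1: Sort bids in descending order: 433, 279, 217, 155, 96, 94, 80, 59
Step 2: The winning bid is the highest: 433
Step 3: The payment equals the second-highest bid: 279
Step 4: Surplus = winner's bid - payment = 433 - 279 = 154

154


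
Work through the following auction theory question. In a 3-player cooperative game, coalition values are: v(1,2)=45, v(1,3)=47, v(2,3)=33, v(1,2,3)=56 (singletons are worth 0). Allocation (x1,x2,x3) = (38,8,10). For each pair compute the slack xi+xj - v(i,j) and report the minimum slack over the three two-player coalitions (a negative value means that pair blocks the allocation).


Step 1: Slack for coalition (1,2): x1+x2 - v12 = 46 - 45 = 1
Step 2: Slack for coalition (1,3): x1+x3 - v13 = 48 - 47 = 1
Step 3: Slack for coalition (2,3): x2+x3 - v23 = 18 - 33 = -15
Step 4: Minimum slack = min(1, 1, -15) = -15, attained by (2,3); coalition (2,3) can block (slack < 0), so the allocation is not in the core

-15


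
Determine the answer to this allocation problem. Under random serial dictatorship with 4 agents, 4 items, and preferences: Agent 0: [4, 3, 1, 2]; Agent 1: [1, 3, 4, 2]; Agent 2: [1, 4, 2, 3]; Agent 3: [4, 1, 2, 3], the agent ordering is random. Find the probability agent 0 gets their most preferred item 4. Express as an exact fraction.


Step 1: Agent 0 wants item 4
Step 2: There are 24 possible orderings of agents
Step 3: In 11 orderings, agent 0 gets item 4
Step 4: Probability = 11/24

11/24


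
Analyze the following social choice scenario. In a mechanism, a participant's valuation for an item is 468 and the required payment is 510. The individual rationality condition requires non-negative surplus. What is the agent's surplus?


Step 1: Surplus = value - payment = 468 - 510 = -42
Step 2: IR is violated (surplus < 0)

-42


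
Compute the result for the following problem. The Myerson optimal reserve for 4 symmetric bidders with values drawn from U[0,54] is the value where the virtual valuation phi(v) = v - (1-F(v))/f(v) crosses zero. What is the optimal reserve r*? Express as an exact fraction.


Step 1: For U[0,54], F(v) = v/54 and f(v) = 1/54
Step 2: phi(v) = v - (1 - v/54)/(1/54) = v - (54 - v) = 2v - 54
Step 3: Set phi(r*) = 0: 2r* - 54 = 0
Step 4: r* = 54/2 = 27 (the number of bidders n = 4 does not enter)

27


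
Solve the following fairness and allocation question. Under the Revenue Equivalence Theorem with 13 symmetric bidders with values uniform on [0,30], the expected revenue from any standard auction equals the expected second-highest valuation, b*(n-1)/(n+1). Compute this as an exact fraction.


Step 1: By Revenue Equivalence, expected revenue = b*(n-1)/(n+1)
Step 2: Substituting n = 13, b = 30
Step 3: Revenue = 30*(13-1)/(13+1) = 30*12/14
Step 4: Revenue = 360/14 = 180/7

180/7


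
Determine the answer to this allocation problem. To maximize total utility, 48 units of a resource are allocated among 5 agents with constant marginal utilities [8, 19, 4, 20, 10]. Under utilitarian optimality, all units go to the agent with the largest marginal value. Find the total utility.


Step 1: The marginal utilities are [8, 19, 4, 20, 10]
Step 2: The highest marginal utility is 20
Step 3: All 48 units go to that agent
Step 4: Total utility = 20 * 48 = 960

960


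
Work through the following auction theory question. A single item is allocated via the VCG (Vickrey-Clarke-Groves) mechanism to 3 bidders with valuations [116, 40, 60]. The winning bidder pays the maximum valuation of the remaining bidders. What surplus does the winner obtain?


Step 1: The winner is the agent with the highest value: agent 0 with value 116
Step 2: Values of other agents: [40, 60]
Step 3: VCG payment = max of others' values = 60
Step 4: Surplus = 116 - 60 = 56

56


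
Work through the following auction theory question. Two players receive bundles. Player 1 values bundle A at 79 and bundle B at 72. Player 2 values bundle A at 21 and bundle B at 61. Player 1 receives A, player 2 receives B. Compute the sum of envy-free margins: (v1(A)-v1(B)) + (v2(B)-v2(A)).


Step 1: Player 1's margin = v1(A) - v1(B) = 79 - 72 = 7
Step 2: Player 2's margin = v2(B) - v2(A) = 61 - 21 = 40
Step 3: Total margin = 7 + 40 = 47

47


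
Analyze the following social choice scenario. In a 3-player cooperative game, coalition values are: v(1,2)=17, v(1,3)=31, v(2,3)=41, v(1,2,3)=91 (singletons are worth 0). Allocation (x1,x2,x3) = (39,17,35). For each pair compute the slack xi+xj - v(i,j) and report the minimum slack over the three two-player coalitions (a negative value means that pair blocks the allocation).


Step 1: Slack for coalition (1,2): x1+x2 - v12 = 56 - 17 = 39
Step 2: Slack for coalition (1,3): x1+x3 - v13 = 74 - 31 = 43
Step 3: Slack for coalition (2,3): x2+x3 - v23 = 52 - 41 = 11
Step 4: Minimum slack = min(39, 43, 11) = 11, attained by (2,3); no pair can gain by deviating, so the allocation is in the core

11


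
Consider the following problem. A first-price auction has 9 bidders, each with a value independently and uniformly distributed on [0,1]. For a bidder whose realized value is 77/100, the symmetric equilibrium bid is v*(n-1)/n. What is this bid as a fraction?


Step 1: The symmetric BNE bidding function is b(v) = v * (n-1) / n
Step 2: Substitute v = 77/100 and n = 9
Step 3: b = 77/100 * 8/9
Step 4: b = 154/225

154/225


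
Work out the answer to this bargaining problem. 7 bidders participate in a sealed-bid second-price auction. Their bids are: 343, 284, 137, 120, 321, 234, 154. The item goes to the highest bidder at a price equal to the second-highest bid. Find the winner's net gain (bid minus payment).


Step 1: Sort bids in descending order: 343, 321, 284, 234, 154, 137, 120
Step 2: The winning bid is the highest: 343
Step 3: The payment equals the second-highest bid: 321
Step 4: Surplus = winner's bid - payment = 343 - 321 = 22

22


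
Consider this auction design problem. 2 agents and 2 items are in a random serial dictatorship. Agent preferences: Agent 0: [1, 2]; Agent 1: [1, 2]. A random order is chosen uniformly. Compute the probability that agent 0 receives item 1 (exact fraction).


Step 1: Agent 0 wants item 1
Step 2: There are 2 possible orderings of agents
Step 3: In 1 orderings, agent 0 gets item 1
Step 4: Probability = 1/2

1/2


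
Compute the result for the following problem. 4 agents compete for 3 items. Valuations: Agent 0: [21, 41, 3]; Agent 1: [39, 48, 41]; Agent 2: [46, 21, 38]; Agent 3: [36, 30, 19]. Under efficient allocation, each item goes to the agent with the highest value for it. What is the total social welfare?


Step 1: For each item, find the maximum value among all agents.
Step 2: Item 0 -> Agent 2 (value 46)
Step 3: Item 1 -> Agent 1 (value 48)
Step 4: Item 2 -> Agent 1 (value 41)
Step 5: Total welfare = 46 + 48 + 41 = 135

135


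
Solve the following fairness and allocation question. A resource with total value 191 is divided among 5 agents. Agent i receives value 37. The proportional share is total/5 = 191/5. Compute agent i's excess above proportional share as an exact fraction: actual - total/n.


Step 1: Proportional share = 191/5
Step 2: Agent's actual allocation = 37
Step 3: Excess = 37 - 191/5 = -6/5

-6/5


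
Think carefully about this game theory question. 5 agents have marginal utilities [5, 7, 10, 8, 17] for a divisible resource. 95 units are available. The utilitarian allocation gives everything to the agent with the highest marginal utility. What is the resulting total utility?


Step 1: The marginal utilities are [5, 7, 10, 8, 17]
Step 2: The highest marginal utility is 17
Step 3: All 95 units go to that agent
Step 4: Total utility = 17 * 95 = 1615

1615


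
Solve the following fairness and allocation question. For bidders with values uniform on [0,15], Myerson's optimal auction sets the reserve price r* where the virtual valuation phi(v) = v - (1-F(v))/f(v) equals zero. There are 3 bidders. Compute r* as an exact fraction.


Step 1: For U[0,15], F(v) = v/15 and f(v) = 1/15
Step 2: phi(v) = v - (1 - v/15)/(1/15) = v - (15 - v) = 2v - 15
Step 3: Set phi(r*) = 0: 2r* - 15 = 0
Step 4: r* = 15/2 (the number of bidders n = 3 does not enter)

15/2


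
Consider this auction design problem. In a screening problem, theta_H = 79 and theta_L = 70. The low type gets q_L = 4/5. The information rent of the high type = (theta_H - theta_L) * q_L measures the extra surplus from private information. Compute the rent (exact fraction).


Step 1: theta_H - theta_L = 79 - 70 = 9
Step 2: Information rent = (theta_H - theta_L) * q_L
Step 3: = 9 * 4/5
Step 4: = 36/5

36/5


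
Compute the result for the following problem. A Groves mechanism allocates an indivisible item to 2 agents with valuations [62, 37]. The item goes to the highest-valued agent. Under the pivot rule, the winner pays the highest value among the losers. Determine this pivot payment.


Step 1: The efficient winner is agent 0 with value 62
Step 2: Other agents' values: [37]
Step 3: Pivot payment = max(others) = 37
Step 4: The winner pays 37

37


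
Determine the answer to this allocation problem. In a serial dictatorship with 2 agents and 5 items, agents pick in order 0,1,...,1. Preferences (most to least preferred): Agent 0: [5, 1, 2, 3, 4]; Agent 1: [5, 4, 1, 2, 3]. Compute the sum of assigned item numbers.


Step 1: Agent 0 picks item 5
Step 2: Agent 1 picks item 4
Step 3: Sum = 5 + 4 = 9

9


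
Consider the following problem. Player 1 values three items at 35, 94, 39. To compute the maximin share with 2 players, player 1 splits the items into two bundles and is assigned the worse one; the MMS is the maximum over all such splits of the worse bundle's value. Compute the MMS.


Step 1: Item values = 35, 94, 39
Step 2: Enumerate all 2-bundle partitions and take the smaller bundle:
  Partition 1: {35} vs {94,39} -> bundles 35, 133; min = 35
  Partition 2: {94} vs {35,39} -> bundles 94, 74; min = 74
  Partition 3: {39} vs {35,94} -> bundles 39, 129; min = 39
Step 3: MMS = max(35, 74, 39) = 74

74


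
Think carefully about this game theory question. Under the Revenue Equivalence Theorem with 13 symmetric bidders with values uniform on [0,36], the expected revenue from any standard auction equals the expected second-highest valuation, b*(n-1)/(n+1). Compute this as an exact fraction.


Step 1: By Revenue Equivalence, expected revenue = b*(n-1)/(n+1)
Step 2: Substituting n = 13, b = 36
Step 3: Revenue = 36*(13-1)/(13+1) = 36*12/14
Step 4: Revenue = 432/14 = 216/7

216/7


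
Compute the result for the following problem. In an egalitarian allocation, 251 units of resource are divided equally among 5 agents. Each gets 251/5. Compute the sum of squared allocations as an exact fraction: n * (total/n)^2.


Step 1: Each agent's share = 251/5
Step 2: Square of each share = (251/5)^2 = 63001/25
Step 3: Sum of squares = 5 * 63001/25 = 63001/5

63001/5


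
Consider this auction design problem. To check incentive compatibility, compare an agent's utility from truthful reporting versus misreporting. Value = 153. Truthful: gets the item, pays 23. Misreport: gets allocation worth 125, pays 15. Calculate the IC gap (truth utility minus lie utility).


Step 1: U(truth) = value - payment = 153 - 23 = 130
Step 2: U(lie) = allocation - payment = 125 - 15 = 110
Step 3: IC gap = 130 - 110 = 20

20


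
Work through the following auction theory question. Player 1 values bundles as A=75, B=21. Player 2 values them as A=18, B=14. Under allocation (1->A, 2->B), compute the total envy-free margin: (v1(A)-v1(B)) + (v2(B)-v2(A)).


Step 1: Player 1's margin = v1(A) - v1(B) = 75 - 21 = 54
Step 2: Player 2's margin = v2(B) - v2(A) = 14 - 18 = -4
Step 3: Total margin = 54 + -4 = 50

50


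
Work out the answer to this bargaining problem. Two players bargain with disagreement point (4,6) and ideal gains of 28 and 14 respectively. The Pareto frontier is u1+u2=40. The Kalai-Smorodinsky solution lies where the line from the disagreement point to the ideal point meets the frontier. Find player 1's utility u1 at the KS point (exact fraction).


Step 1: At the KS point, (u1-d1)/r1 = (u2-d2)/r2 = t and u1+u2 = 40
Step 2: u1 = d1 + r1*t and u2 = d2 + r2*t, so (d1 + r1*t) + (d2 + r2*t) = 40
Step 3: t = (40 - 4 - 6)/(28 + 14) = 30/42 = 5/7
Step 4: u1 = d1 + r1*t = 4 + 28 * 5/7 = 24
Step 5: (Check: u2 = d2 + r2*t = 16; u1+u2 = 24 + 16 = 40, on the frontier.)

24


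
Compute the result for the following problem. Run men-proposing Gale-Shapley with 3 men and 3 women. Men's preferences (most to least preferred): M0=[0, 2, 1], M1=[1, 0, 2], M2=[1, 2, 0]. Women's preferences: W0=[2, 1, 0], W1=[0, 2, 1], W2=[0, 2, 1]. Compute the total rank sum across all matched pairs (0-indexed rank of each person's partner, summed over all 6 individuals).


Step 1: Run Gale-Shapley (men propose, women hold best offer):
  M0 proposes to W0; she accepts
  M1 proposes to W1; she accepts
  M2 proposes to W1; she switches from M1
  M1 proposes to W0; she switches from M0
  M0 proposes to W2; she accepts
Step 2: Final matching: W0-M1, W1-M2, W2-M0
Step 3: 0-indexed ranks (man's rank of his match, then woman's): 1 + 1 + 0 + 1 + 1 + 0
Step 4: Total rank sum = 4

4


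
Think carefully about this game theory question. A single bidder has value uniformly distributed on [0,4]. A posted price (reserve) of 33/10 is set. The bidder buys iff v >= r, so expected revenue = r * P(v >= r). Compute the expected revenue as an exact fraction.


Step 1: Posted price r = 33/10, value support [0,4]
Step 2: P(v >= r) = (4 - 33/10)/4 = 7/40
Step 3: Expected revenue = r * P(v >= r) = 33/10 * 7/40
Step 4: Revenue = 231/400

231/400


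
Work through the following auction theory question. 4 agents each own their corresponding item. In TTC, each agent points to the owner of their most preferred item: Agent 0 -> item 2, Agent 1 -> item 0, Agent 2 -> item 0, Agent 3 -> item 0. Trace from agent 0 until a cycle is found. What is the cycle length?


Step 1: Trace the pointer graph from agent 0: 0 -> 2 -> 0
Step 2: A cycle is detected when we revisit agent 0
Step 3: The cycle is: 0 -> 2 -> 0
Step 4: Cycle length = 2

2


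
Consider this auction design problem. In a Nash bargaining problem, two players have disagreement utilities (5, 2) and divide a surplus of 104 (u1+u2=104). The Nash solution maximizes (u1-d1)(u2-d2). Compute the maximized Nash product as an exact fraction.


Step 1: The Nash solution splits surplus symmetrically above the disagreement point
Step 2: u1 = (total + d1 - d2)/2 = (104 + 5 - 2)/2 = 107/2
Step 3: u2 = (total - d1 + d2)/2 = (104 - 5 + 2)/2 = 101/2
Step 4: Nash product = (107/2 - 5) * (101/2 - 2)
Step 5: = 97/2 * 97/2 = 9409/4

9409/4


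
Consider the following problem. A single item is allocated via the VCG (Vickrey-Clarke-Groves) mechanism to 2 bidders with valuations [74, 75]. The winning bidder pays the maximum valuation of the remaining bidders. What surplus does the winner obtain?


Step 1: The winner is the agent with the highest value: agent 1 with value 75
Step 2: Values of other agents: [74]
Step 3: VCG payment = max of others' values = 74
Step 4: Surplus = 75 - 74 = 1

1


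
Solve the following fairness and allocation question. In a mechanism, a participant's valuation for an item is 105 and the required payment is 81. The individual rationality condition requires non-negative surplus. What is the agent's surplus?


Step 1: Surplus = value - payment = 105 - 81 = 24
Step 2: IR is satisfied (surplus >= 0)

24


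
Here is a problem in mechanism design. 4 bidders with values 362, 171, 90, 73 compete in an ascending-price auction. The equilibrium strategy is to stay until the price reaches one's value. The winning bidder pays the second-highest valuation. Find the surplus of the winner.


Step 1: Identify the highest value: 362
Step 2: Identify the second-highest value: 171
Step 3: The final price = second-highest value = 171
Step 4: Surplus = 362 - 171 = 191

191


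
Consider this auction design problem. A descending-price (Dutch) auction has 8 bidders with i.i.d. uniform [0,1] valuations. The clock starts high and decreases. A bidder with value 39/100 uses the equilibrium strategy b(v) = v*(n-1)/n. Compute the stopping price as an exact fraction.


Step 1: Dutch auctions are strategically equivalent to first-price auctions
Step 2: The equilibrium bid is b(v) = v*(n-1)/n
Step 3: b = 39/100 * 7/8
Step 4: b = 273/800

273/800


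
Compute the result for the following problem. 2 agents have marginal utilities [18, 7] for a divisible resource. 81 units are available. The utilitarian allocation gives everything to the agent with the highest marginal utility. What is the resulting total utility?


Step 1: The marginal utilities are [18, 7]
Step 2: The highest marginal utility is 18
Step 3: All 81 units go to that agent
Step 4: Total utility = 18 * 81 = 1458

1458


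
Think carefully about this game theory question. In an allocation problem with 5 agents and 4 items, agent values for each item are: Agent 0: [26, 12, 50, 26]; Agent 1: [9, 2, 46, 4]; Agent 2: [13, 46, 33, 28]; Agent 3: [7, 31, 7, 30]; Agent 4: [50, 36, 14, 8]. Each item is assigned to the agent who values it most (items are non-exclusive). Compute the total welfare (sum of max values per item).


Step 1: For each item, find the maximum value among all agents.
Step 2: Item 0 -> Agent 4 (value 50)
Step 3: Item 1 -> Agent 2 (value 46)
Step 4: Item 2 -> Agent 0 (value 50)
Step 5: Item 3 -> Agent 3 (value 30)
Step 6: Total welfare = 50 + 46 + 50 + 30 = 176

176


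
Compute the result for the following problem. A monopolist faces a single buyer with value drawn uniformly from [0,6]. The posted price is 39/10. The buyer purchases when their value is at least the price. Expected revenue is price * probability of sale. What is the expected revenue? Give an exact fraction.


Step 1: Posted price r = 39/10, value support [0,6]
Step 2: P(v >= r) = (6 - 39/10)/6 = 7/20
Step 3: Expected revenue = r * P(v >= r) = 39/10 * 7/20
Step 4: Revenue = 273/200

273/200


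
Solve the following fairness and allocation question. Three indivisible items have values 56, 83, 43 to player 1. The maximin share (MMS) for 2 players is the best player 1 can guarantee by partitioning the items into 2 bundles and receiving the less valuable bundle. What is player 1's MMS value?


Step 1: Item values = 56, 83, 43
Step 2: Enumerate all 2-bundle partitions and take the smaller bundle:
  Partition 1: {56} vs {83,43} -> bundles 56, 126; min = 56
  Partition 2: {83} vs {56,43} -> bundles 83, 99; min = 83
  Partition 3: {43} vs {56,83} -> bundles 43, 139; min = 43
Step 3: MMS = max(56, 83, 43) = 83

83


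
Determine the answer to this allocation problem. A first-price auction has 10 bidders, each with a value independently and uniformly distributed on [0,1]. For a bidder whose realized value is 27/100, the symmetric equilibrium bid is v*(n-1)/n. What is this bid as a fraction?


Step 1: The symmetric BNE bidding function is b(v) = v * (n-1) / n
Step 2: Substitute v = 27/100 and n = 10
Step 3: b = 27/100 * 9/10
Step 4: b = 243/1000

243/1000


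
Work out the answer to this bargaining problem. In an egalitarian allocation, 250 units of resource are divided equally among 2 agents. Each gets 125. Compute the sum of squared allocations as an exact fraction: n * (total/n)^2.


Step 1: Each agent's share = 250/2 = 125
Step 2: Square of each share = (125)^2 = 15625
Step 3: Sum of squares = 2 * 15625 = 31250

31250


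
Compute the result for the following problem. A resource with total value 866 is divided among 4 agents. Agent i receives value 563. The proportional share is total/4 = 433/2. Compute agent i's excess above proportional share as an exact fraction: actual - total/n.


Step 1: Proportional share = 866/4 = 433/2
Step 2: Agent's actual allocation = 563
Step 3: Excess = 563 - 433/2 = 693/2

693/2


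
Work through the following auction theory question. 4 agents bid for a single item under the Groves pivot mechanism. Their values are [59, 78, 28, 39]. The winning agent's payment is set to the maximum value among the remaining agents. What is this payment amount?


Step 1: The efficient winner is agent 1 with value 78
Step 2: Other agents' values: [59, 28, 39]
Step 3: Pivot payment = max(others) = 59
Step 4: The winner pays 59

59


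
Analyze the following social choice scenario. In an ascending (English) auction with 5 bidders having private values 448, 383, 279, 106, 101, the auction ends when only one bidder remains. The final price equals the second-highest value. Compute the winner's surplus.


Step 1: Identify the highest value: 448
Step 2: Identify the second-highest value: 383
Step 3: The final price = second-highest value = 383
Step 4: Surplus = 448 - 383 = 65

65


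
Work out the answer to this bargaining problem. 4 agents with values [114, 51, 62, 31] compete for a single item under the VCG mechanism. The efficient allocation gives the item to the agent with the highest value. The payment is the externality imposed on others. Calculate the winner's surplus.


Step 1: The winner is the agent with the highest value: agent 0 with value 114
Step 2: Values of other agents: [51, 62, 31]
Step 3: VCG payment = max of others' values = 62
Step 4: Surplus = 114 - 62 = 52

52


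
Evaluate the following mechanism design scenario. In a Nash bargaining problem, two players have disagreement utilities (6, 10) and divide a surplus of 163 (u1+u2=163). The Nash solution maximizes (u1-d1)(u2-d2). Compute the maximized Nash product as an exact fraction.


Step 1: The Nash solution splits surplus symmetrically above the disagreement point
Step 2: u1 = (total + d1 - d2)/2 = (163 + 6 - 10)/2 = 159/2
Step 3: u2 = (total - d1 + d2)/2 = (163 - 6 + 10)/2 = 167/2
Step 4: Nash product = (159/2 - 6) * (167/2 - 10)
Step 5: = 147/2 * 147/2 = 21609/4

21609/4


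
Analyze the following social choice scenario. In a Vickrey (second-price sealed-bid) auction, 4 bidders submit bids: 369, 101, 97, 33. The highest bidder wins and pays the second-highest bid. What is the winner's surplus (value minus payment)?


Step 1: Sort bids in descending order: 369, 101, 97, 33
Step 2: The winning bid is the highest: 369
Step 3: The payment equals the second-highest bid: 101
Step 4: Surplus = winner's bid - payment = 369 - 101 = 268

268


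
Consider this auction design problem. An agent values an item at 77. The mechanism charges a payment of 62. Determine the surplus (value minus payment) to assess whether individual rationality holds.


Step 1: Surplus = value - payment = 77 - 62 = 15
Step 2: IR is satisfied (surplus >= 0)

15


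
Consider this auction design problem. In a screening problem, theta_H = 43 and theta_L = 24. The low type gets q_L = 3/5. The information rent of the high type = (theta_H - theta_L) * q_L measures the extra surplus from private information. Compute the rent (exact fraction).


Step 1: theta_H - theta_L = 43 - 24 = 19
Step 2: Information rent = (theta_H - theta_L) * q_L
Step 3: = 19 * 3/5
Step 4: = 57/5

57/5


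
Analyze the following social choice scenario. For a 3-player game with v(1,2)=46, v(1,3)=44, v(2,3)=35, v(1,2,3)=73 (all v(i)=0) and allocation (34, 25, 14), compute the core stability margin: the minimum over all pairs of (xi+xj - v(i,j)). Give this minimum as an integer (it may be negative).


Step 1: Slack for coalition (1,2): x1+x2 - v12 = 59 - 46 = 13
Step 2: Slack for coalition (1,3): x1+x3 - v13 = 48 - 44 = 4
Step 3: Slack for coalition (2,3): x2+x3 - v23 = 39 - 35 = 4
Step 4: Minimum slack = min(13, 4, 4) = 4, attained by (1,3) and (2,3); no pair can gain by deviating, so the allocation is in the core

4


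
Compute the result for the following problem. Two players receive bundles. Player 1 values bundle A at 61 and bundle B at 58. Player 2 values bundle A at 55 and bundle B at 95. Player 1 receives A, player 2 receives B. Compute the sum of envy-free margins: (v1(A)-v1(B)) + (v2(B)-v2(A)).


Step 1: Player 1's margin = v1(A) - v1(B) = 61 - 58 = 3
Step 2: Player 2's margin = v2(B) - v2(A) = 95 - 55 = 40
Step 3: Total margin = 3 + 40 = 43

43


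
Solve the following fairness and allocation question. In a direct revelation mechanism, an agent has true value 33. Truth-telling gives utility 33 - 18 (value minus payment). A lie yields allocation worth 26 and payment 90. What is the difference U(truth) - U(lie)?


Step 1: U(truth) = value - payment = 33 - 18 = 15
Step 2: U(lie) = allocation - payment = 26 - 90 = -64
Step 3: IC gap = 15 - (-64) = 79

79


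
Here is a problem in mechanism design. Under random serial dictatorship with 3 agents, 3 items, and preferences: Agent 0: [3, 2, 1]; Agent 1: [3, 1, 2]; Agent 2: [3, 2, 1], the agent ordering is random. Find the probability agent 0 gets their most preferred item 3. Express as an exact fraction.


Step 1: Agent 0 wants item 3
Step 2: There are 6 possible orderings of agents
Step 3: In 2 orderings, agent 0 gets item 3
Step 4: Probability = 2/6 = 1/3

1/3


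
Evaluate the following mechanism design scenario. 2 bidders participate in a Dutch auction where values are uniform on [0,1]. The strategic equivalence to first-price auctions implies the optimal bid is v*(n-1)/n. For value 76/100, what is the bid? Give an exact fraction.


Step 1: Dutch auctions are strategically equivalent to first-price auctions
Step 2: The equilibrium bid is b(v) = v*(n-1)/n
Step 3: b = 19/25 * 1/2
Step 4: b = 19/50

19/50


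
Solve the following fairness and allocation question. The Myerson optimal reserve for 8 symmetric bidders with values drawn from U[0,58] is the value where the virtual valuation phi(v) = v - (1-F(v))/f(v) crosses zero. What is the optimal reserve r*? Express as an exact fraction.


Step 1: For U[0,58], F(v) = v/58 and f(v) = 1/58
Step 2: phi(v) = v - (1 - v/58)/(1/58) = v - (58 - v) = 2v - 58
Step 3: Set phi(r*) = 0: 2r* - 58 = 0
Step 4: r* = 58/2 = 29 (the number of bidders n = 8 does not enter)

29


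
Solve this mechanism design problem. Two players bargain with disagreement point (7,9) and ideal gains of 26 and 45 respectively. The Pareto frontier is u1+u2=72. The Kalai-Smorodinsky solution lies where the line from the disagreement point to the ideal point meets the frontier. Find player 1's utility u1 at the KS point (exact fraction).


Step 1: At the KS point, (u1-d1)/r1 = (u2-d2)/r2 = t and u1+u2 = 72
Step 2: u1 = d1 + r1*t and u2 = d2 + r2*t, so (d1 + r1*t) + (d2 + r2*t) = 72
Step 3: t = (72 - 7 - 9)/(26 + 45) = 56/71
Step 4: u1 = d1 + r1*t = 7 + 26 * 56/71 = 1953/71
Step 5: (Check: u2 = d2 + r2*t = 3159/71; u1+u2 = 1953/71 + 3159/71 = 72, on the frontier.)

1953/71


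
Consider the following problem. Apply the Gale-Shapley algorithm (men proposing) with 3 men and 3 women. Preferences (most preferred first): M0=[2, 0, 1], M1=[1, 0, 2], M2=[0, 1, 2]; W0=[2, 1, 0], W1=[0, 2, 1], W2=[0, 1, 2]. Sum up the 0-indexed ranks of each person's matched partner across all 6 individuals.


Step 1: Run Gale-Shapley (men propose, women hold best offer):
  M0 proposes to W2; she accepts
  M1 proposes to W1; she accepts
  M2 proposes to W0; she accepts
Step 2: Final matching: W0-M2, W1-M1, W2-M0
Step 3: 0-indexed ranks (man's rank of his match, then woman's): 0 + 0 + 0 + 2 + 0 + 0
Step 4: Total rank sum = 2

2


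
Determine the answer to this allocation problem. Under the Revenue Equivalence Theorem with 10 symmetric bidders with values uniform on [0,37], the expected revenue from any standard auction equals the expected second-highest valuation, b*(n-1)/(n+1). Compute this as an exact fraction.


Step 1: By Revenue Equivalence, expected revenue = b*(n-1)/(n+1)
Step 2: Substituting n = 10, b = 37
Step 3: Revenue = 37*(10-1)/(10+1) = 37*9/11
Step 4: Revenue = 333/11

333/11


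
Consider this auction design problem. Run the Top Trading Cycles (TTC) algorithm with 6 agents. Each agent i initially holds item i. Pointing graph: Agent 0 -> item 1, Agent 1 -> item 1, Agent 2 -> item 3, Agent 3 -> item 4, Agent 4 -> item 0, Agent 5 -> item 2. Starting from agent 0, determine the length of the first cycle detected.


Step 1: Trace the pointer graph from agent 0: 0 -> 1 -> 1
Step 2: A cycle is detected when we revisit agent 1
Step 3: The cycle is: 1 -> 1
Step 4: Cycle length = 1

1


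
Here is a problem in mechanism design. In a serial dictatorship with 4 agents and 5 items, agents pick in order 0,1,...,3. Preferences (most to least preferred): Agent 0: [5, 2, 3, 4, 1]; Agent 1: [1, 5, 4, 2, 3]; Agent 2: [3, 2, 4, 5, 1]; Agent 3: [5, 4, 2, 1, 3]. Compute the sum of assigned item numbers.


Step 1: Agent 0 picks item 5
Step 2: Agent 1 picks item 1
Step 3: Agent 2 picks item 3
Step 4: Agent 3 picks item 4
Step 5: Sum = 5 + 1 + 3 + 4 = 13

13


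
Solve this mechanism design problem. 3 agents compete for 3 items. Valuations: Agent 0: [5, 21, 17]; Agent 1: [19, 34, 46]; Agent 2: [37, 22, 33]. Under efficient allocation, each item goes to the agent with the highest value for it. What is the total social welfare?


Step 1: For each item, find the maximum value among all agents.
Step 2: Item 0 -> Agent 2 (value 37)
Step 3: Item 1 -> Agent 1 (value 34)
Step 4: Item 2 -> Agent 1 (value 46)
Step 5: Total welfare = 37 + 34 + 46 = 117

117


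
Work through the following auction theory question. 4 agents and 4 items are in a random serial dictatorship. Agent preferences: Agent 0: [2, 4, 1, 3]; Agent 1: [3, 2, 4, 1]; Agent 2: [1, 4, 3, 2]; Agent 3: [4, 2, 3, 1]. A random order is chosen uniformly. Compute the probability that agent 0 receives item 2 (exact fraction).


Step 1: Agent 0 wants item 2
Step 2: There are 24 possible orderings of agents
Step 3: In 24 orderings, agent 0 gets item 2
Step 4: Probability = 24/24 = 1

1


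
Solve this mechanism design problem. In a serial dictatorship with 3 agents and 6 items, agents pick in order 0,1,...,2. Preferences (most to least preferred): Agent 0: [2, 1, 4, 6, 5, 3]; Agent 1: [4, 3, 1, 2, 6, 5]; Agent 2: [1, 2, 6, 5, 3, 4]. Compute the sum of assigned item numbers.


Step 1: Agent 0 picks item 2
Step 2: Agent 1 picks item 4
Step 3: Agent 2 picks item 1
Step 4: Sum = 2 + 4 + 1 = 7

7


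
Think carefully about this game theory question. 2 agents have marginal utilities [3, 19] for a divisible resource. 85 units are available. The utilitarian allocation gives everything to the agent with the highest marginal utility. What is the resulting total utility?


Step 1: The marginal utilities are [3, 19]
Step 2: The highest marginal utility is 19
Step 3: All 85 units go to that agent
Step 4: Total utility = 19 * 85 = 1615

1615


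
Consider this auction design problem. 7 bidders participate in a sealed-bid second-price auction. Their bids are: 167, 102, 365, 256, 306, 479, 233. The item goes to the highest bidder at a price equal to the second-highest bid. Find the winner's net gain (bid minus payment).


Step 1: Sort bids in descending order: 479, 365, 306, 256, 233, 167, 102
Step 2: The winning bid is the highest: 479
Step 3: The payment equals the second-highest bid: 365
Step 4: Surplus = winner's bid - payment = 479 - 365 = 114

114


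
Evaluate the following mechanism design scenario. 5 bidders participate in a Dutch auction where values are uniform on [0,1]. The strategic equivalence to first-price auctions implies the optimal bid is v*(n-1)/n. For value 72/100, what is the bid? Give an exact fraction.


Step 1: Dutch auctions are strategically equivalent to first-price auctions
Step 2: The equilibrium bid is b(v) = v*(n-1)/n
Step 3: b = 18/25 * 4/5
Step 4: b = 72/125

72/125


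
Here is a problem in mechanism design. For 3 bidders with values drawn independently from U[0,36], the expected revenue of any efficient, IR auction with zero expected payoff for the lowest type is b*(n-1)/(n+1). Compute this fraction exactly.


Step 1: By Revenue Equivalence, expected revenue = b*(n-1)/(n+1)
Step 2: Substituting n = 3, b = 36
Step 3: Revenue = 36*(3-1)/(3+1) = 36*2/4
Step 4: Revenue = 72/4 = 18

18


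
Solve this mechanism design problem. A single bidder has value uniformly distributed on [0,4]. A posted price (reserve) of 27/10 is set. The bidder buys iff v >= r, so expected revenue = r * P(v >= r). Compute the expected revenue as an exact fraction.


Step 1: Posted price r = 27/10, value support [0,4]
Step 2: P(v >= r) = (4 - 27/10)/4 = 13/40
Step 3: Expected revenue = r * P(v >= r) = 27/10 * 13/40
Step 4: Revenue = 351/400

351/400


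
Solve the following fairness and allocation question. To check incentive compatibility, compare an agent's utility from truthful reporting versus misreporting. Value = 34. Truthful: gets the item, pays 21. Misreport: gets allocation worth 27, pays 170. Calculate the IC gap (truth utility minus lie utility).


Step 1: U(truth) = value - payment = 34 - 21 = 13
Step 2: U(lie) = allocation - payment = 27 - 170 = -143
Step 3: IC gap = 13 - (-143) = 156

156
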